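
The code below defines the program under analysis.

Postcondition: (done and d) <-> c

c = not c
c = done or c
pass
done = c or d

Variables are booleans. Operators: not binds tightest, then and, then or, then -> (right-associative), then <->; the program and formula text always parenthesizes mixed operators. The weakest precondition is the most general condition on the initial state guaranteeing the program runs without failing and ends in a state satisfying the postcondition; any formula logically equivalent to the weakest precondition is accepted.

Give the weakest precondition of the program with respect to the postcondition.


Working backward. After the program, (done and d) <-> c must hold.
Before done := c or d: ((c or d) and d) <-> c
Before skip: ((c or d) and d) <-> c
Before c := done or c: ((done or c or d) and d) <-> (done or c)
Before c := not c: ((done or (not c) or d) and d) <-> (done or (not c))
Answer: WP = ((done or (not c) or d) and d) <-> (done or (not c))


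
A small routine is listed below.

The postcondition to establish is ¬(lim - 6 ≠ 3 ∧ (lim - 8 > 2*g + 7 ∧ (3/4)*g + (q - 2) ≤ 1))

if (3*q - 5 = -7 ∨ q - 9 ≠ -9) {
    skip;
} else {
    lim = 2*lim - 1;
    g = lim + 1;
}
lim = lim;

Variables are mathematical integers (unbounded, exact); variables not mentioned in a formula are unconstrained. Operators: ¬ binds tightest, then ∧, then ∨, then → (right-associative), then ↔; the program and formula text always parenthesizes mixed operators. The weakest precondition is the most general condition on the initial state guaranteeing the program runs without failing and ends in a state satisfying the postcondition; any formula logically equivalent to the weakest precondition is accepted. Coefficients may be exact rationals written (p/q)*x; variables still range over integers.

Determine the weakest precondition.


Working backward. After the program, the postcondition ¬(lim - 6 ≠ 3 ∧ (lim - 8 > 2*g + 7 ∧ (3/4)*g + (q - 2) ≤ 1)) must hold; in canonical form it is ¬(lim ≠ 9 ∧ lim > 2*g + 15 ∧ (3/4)*g + q ≤ 3).
Before lim := lim: ¬(lim ≠ 9 ∧ lim > 2*g + 15 ∧ (3/4)*g + q ≤ 3)
Then branch requires ¬(lim ≠ 9 ∧ lim > 2*g + 15 ∧ (3/4)*g + q ≤ 3); else branch requires ¬(2*lim ≠ 10 ∧ 2*lim < -16 ∧ (3/2)*lim + q ≤ 3).
Before the if: ((3*q = -2 ∨ q ≠ 0) → (¬(lim ≠ 9 ∧ lim > 2*g + 15 ∧ (3/4)*g + q ≤ 3))) ∧ ((¬(3*q = -2 ∨ q ≠ 0)) → (¬(2*lim ≠ 10 ∧ 2*lim < -16 ∧ (3/2)*lim + q ≤ 3)))
Answer: WP = ((3*q = -2 ∨ q ≠ 0) → (¬(lim ≠ 9 ∧ lim > 2*g + 15 ∧ (3/4)*g + q ≤ 3))) ∧ ((¬(3*q = -2 ∨ q ≠ 0)) → (¬(2*lim ≠ 10 ∧ 2*lim < -16 ∧ (3/2)*lim + q ≤ 3)))


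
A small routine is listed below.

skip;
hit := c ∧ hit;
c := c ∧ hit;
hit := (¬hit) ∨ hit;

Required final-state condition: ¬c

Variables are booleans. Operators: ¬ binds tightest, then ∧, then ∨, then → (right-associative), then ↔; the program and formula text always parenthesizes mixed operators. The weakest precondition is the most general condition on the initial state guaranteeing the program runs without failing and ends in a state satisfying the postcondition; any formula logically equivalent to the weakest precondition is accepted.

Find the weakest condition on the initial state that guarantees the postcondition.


Working backward. After the program, ¬c must hold.
Before hit := (¬hit) ∨ hit: ¬c
Before c := c ∧ hit: ¬(c ∧ hit)
Before hit := c ∧ hit: ¬(c ∧ hit)
Before skip: ¬(c ∧ hit)
Answer: WP = ¬(c ∧ hit)


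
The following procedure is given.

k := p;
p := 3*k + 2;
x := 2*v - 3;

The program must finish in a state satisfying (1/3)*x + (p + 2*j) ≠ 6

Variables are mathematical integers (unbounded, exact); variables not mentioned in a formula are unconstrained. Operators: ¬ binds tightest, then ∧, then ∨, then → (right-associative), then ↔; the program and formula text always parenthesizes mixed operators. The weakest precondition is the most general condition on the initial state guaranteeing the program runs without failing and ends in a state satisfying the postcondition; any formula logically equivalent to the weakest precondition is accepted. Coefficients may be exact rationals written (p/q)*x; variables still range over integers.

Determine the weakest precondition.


Working backward. After the program, the postcondition (1/3)*x + (p + 2*j) ≠ 6 must hold; in canonical form it is 2*j + p + (1/3)*x ≠ 6.
Before x := 2*v - 3: 2*j + p + (2/3)*v ≠ 7
Before p := 3*k + 2: 2*j + 3*k + (2/3)*v ≠ 5
Before k := p: 2*j + 3*p + (2/3)*v ≠ 5
Answer: WP = 2*j + 3*p + (2/3)*v ≠ 5


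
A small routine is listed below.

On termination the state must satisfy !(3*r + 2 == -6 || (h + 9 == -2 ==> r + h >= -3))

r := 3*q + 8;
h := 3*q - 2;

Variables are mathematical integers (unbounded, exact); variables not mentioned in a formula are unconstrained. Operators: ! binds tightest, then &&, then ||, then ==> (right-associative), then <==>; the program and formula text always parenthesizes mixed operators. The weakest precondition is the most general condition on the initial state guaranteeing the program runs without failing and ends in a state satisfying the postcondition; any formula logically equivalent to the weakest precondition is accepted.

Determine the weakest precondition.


Working backward. After the program, the postcondition !(3*r + 2 == -6 || (h + 9 == -2 ==> r + h >= -3)) must hold; in canonical form it is !(3*r == -8 || (h == -11 ==> h + r >= -3)).
Before h := 3*q - 2: !(3*r == -8 || (3*q == -9 ==> 3*q + r >= -1))
Before r := 3*q + 8: !(9*q == -32 || (3*q == -9 ==> 6*q >= -9))
Answer: WP = !(9*q == -32 || (3*q == -9 ==> 6*q >= -9))


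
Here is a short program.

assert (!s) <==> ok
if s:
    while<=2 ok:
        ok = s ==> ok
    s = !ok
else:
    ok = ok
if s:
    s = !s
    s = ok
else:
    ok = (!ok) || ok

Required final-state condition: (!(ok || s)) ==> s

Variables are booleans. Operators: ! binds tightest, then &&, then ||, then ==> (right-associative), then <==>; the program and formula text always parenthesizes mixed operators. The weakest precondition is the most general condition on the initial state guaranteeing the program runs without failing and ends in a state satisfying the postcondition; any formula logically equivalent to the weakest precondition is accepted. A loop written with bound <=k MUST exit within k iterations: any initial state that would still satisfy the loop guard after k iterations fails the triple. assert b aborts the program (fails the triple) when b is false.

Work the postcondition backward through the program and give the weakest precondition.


Working backward. After the program, (!(ok || s)) ==> s must hold.
Then branch requires (!ok) ==> ok; else branch requires true.
Before the if: s ==> ((!ok) ==> ok)
Then branch requires (ok ==> (((s ==> ok) ==> ((!(s ==> (s ==> ok))) && ((!(s ==> (s ==> ok))) ==> ((!(s ==> (s ==> ok))) ==> (s ==> (s ==> ok)))))) && ((!(s ==> ok)) ==> ((!(s ==> ok)) ==> ((!(s ==> ok)) ==> (s ==> ok)))))) && ((!ok) ==> ((!ok) ==> ((!ok) ==> ok))); else branch requires s ==> ((!ok) ==> ok).
Before the if: (s ==> ((ok ==> (((s ==> ok) ==> ((!(s ==> (s ==> ok))) && ((!(s ==> (s ==> ok))) ==> ((!(s ==> (s ==> ok))) ==> (s ==> (s ==> ok)))))) && ((!(s ==> ok)) ==> ((!(s ==> ok)) ==> ((!(s ==> ok)) ==> (s ==> ok)))))) && ((!ok) ==> ((!ok) ==> ((!ok) ==> ok))))) && ((!s) ==> (s ==> ((!ok) ==> ok)))
Before assert (!s) <==> ok: ((!s) <==> ok) && (s ==> ((ok ==> (((s ==> ok) ==> ((!(s ==> (s ==> ok))) && ((!(s ==> (s ==> ok))) ==> ((!(s ==> (s ==> ok))) ==> (s ==> (s ==> ok)))))) && ((!(s ==> ok)) ==> ((!(s ==> ok)) ==> ((!(s ==> ok)) ==> (s ==> ok)))))) && ((!ok) ==> ((!ok) ==> ((!ok) ==> ok))))) && ((!s) ==> (s ==> ((!ok) ==> ok)))
Answer: WP = ((!s) <==> ok) && (s ==> ((ok ==> (((s ==> ok) ==> ((!(s ==> (s ==> ok))) && ((!(s ==> (s ==> ok))) ==> ((!(s ==> (s ==> ok))) ==> (s ==> (s ==> ok)))))) && ((!(s ==> ok)) ==> ((!(s ==> ok)) ==> ((!(s ==> ok)) ==> (s ==> ok)))))) && ((!ok) ==> ((!ok) ==> ((!ok) ==> ok))))) && ((!s) ==> (s ==> ((!ok) ==> ok)))


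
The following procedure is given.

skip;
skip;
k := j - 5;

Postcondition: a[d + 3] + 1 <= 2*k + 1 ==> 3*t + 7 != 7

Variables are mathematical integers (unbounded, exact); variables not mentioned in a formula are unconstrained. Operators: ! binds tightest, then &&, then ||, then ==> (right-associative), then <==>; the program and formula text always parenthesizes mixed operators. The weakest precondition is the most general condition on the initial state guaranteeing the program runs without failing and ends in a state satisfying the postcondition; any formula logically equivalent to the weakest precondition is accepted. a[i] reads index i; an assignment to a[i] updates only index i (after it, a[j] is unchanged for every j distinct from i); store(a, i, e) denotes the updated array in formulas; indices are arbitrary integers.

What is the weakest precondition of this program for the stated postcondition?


Working backward. After the program, the postcondition a[d + 3] + 1 <= 2*k + 1 ==> 3*t + 7 != 7 must hold; in canonical form it is a[d + 3] <= 2*k ==> 3*t != 0.
Before k := j - 5: a[d + 3] <= 2*j - 10 ==> 3*t != 0
Before skip: a[d + 3] <= 2*j - 10 ==> 3*t != 0
Before skip: a[d + 3] <= 2*j - 10 ==> 3*t != 0
Answer: WP = a[d + 3] <= 2*j - 10 ==> 3*t != 0


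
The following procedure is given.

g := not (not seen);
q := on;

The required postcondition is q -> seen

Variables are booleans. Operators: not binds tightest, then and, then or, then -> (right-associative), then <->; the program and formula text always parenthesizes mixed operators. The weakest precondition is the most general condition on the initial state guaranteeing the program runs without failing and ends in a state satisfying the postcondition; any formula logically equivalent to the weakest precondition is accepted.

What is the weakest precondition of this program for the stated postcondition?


Working backward. After the program, q -> seen must hold.
Before q := on: on -> seen
Before g := not (not seen): on -> seen
Answer: WP = on -> seen


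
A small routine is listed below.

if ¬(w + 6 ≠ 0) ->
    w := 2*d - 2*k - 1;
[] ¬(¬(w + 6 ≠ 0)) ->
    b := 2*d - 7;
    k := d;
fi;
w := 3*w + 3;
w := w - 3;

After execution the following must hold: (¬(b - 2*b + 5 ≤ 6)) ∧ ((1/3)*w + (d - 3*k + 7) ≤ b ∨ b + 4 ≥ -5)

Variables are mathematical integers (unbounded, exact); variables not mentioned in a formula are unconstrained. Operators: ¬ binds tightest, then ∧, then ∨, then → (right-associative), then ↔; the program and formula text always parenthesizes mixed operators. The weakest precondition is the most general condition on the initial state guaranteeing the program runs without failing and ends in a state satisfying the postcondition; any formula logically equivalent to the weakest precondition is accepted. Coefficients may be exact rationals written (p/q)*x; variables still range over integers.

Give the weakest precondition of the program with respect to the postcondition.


Working backward. After the program, the postcondition (¬(b - 2*b + 5 ≤ 6)) ∧ ((1/3)*w + (d - 3*k + 7) ≤ b ∨ b + 4 ≥ -5) must hold; in canonical form it is (¬(b ≥ -1)) ∧ (d + (1/3)*w ≤ b + 3*k - 7 ∨ b ≥ -9).
Before w := w - 3: (¬(b ≥ -1)) ∧ (d + (1/3)*w ≤ b + 3*k - 6 ∨ b ≥ -9)
Before w := 3*w + 3: (¬(b ≥ -1)) ∧ (d + w ≤ b + 3*k - 7 ∨ b ≥ -9)
Then branch requires (¬(b ≥ -1)) ∧ (3*d ≤ b + 5*k - 6 ∨ b ≥ -9); else branch requires (¬(2*d ≥ 6)) ∧ (w ≤ 4*d - 14 ∨ 2*d ≥ -2).
Before the if: ((¬(w ≠ -6)) → ((¬(b ≥ -1)) ∧ (3*d ≤ b + 5*k - 6 ∨ b ≥ -9))) ∧ (w ≠ -6 → ((¬(2*d ≥ 6)) ∧ (w ≤ 4*d - 14 ∨ 2*d ≥ -2)))
Answer: WP = ((¬(w ≠ -6)) → ((¬(b ≥ -1)) ∧ (3*d ≤ b + 5*k - 6 ∨ b ≥ -9))) ∧ (w ≠ -6 → ((¬(2*d ≥ 6)) ∧ (w ≤ 4*d - 14 ∨ 2*d ≥ -2)))


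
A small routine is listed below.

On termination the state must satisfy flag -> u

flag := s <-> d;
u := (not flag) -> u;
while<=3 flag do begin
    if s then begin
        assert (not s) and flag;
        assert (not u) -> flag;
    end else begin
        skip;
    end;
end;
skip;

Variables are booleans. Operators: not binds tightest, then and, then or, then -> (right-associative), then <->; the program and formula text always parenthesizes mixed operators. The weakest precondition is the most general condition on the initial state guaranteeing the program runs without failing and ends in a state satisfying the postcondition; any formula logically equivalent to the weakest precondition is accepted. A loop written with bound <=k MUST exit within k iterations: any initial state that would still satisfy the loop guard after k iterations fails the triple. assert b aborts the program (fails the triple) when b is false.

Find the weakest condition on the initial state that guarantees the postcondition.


Working backward. After the program, flag -> u must hold.
Before skip: flag -> u
Before the loop (bound <=3), unroll the exhaustion recursion (WP_0 = exit-now case; WP_j = one more guarded iteration, up to j = 3):
  WP_0: (not flag) and (flag -> u)
  WP_1: (flag -> ((not s) and ((not s) -> ((not flag) and (flag -> u))))) and ((not flag) -> (flag -> u))
  WP_2: (flag -> ((s -> ((not s) and flag and ((not u) -> flag) and (flag -> ((not s) and ((not s) -> ((not flag) and (flag -> u))))) and ((not flag) -> (flag -> u)))) and ((not s) -> ((flag -> ((not s) and ((not s) -> ((not flag) and (flag -> u))))) and ((not flag) -> (flag -> u)))))) and ((not flag) -> (flag -> u))
  WP_3: (flag -> ((s -> ((not s) and flag and ((not u) -> flag) and (flag -> ((s -> ((not s) and flag and ((not u) -> flag) and (flag -> ((not s) and ((not s) -> ((not flag) and (flag -> u))))) and ((not flag) -> (flag -> u)))) and ((not s) -> ((flag -> ((not s) and ((not s) -> ((not flag) and (flag -> u))))) and ((not flag) -> (flag -> u)))))) and ((not flag) -> (flag -> u)))) and ((not s) -> ((flag -> ((s -> ((not s) and flag and ((not u) -> flag) and (flag -> ((not s) and ((not s) -> ((not flag) and (flag -> u))))) and ((not flag) -> (flag -> u)))) and ((not s) -> ((flag -> ((not s) and ((not s) -> ((not flag) and (flag -> u))))) and ((not flag) -> (flag -> u)))))) and ((not flag) -> (flag -> u)))))) and ((not flag) -> (flag -> u))
So before the loop: (flag -> ((s -> ((not s) and flag and ((not u) -> flag) and (flag -> ((s -> ((not s) and flag and ((not u) -> flag) and (flag -> ((not s) and ((not s) -> ((not flag) and (flag -> u))))) and ((not flag) -> (flag -> u)))) and ((not s) -> ((flag -> ((not s) and ((not s) -> ((not flag) and (flag -> u))))) and ((not flag) -> (flag -> u)))))) and ((not flag) -> (flag -> u)))) and ((not s) -> ((flag -> ((s -> ((not s) and flag and ((not u) -> flag) and (flag -> ((not s) and ((not s) -> ((not flag) and (flag -> u))))) and ((not flag) -> (flag -> u)))) and ((not s) -> ((flag -> ((not s) and ((not s) -> ((not flag) and (flag -> u))))) and ((not flag) -> (flag -> u)))))) and ((not flag) -> (flag -> u)))))) and ((not flag) -> (flag -> u))
Before u := (not flag) -> u: (flag -> ((s -> ((not s) and flag and ((not ((not flag) -> u)) -> flag) and (flag -> ((s -> ((not s) and flag and ((not ((not flag) -> u)) -> flag) and (flag -> ((not s) and ((not s) -> ((not flag) and (flag -> ((not flag) -> u)))))) and ((not flag) -> (flag -> ((not flag) -> u))))) and ((not s) -> ((flag -> ((not s) and ((not s) -> ((not flag) and (flag -> ((not flag) -> u)))))) and ((not flag) -> (flag -> ((not flag) -> u))))))) and ((not flag) -> (flag -> ((not flag) -> u))))) and ((not s) -> ((flag -> ((s -> ((not s) and flag and ((not ((not flag) -> u)) -> flag) and (flag -> ((not s) and ((not s) -> ((not flag) and (flag -> ((not flag) -> u)))))) and ((not flag) -> (flag -> ((not flag) -> u))))) and ((not s) -> ((flag -> ((not s) and ((not s) -> ((not flag) and (flag -> ((not flag) -> u)))))) and ((not flag) -> (flag -> ((not flag) -> u))))))) and ((not flag) -> (flag -> ((not flag) -> u))))))) and ((not flag) -> (flag -> ((not flag) -> u)))
Before flag := s <-> d: ((s <-> d) -> ((s -> ((not s) and (s <-> d) and ((not ((not (s <-> d)) -> u)) -> (s <-> d)) and ((s <-> d) -> ((s -> ((not s) and (s <-> d) and ((not ((not (s <-> d)) -> u)) -> (s <-> d)) and ((s <-> d) -> ((not s) and ((not s) -> ((not (s <-> d)) and ((s <-> d) -> ((not (s <-> d)) -> u)))))) and ((not (s <-> d)) -> ((s <-> d) -> ((not (s <-> d)) -> u))))) and ((not s) -> (((s <-> d) -> ((not s) and ((not s) -> ((not (s <-> d)) and ((s <-> d) -> ((not (s <-> d)) -> u)))))) and ((not (s <-> d)) -> ((s <-> d) -> ((not (s <-> d)) -> u))))))) and ((not (s <-> d)) -> ((s <-> d) -> ((not (s <-> d)) -> u))))) and ((not s) -> (((s <-> d) -> ((s -> ((not s) and (s <-> d) and ((not ((not (s <-> d)) -> u)) -> (s <-> d)) and ((s <-> d) -> ((not s) and ((not s) -> ((not (s <-> d)) and ((s <-> d) -> ((not (s <-> d)) -> u)))))) and ((not (s <-> d)) -> ((s <-> d) -> ((not (s <-> d)) -> u))))) and ((not s) -> (((s <-> d) -> ((not s) and ((not s) -> ((not (s <-> d)) and ((s <-> d) -> ((not (s <-> d)) -> u)))))) and ((not (s <-> d)) -> ((s <-> d) -> ((not (s <-> d)) -> u))))))) and ((not (s <-> d)) -> ((s <-> d) -> ((not (s <-> d)) -> u))))))) and ((not (s <-> d)) -> ((s <-> d) -> ((not (s <-> d)) -> u)))
Answer: WP = ((s <-> d) -> ((s -> ((not s) and (s <-> d) and ((not ((not (s <-> d)) -> u)) -> (s <-> d)) and ((s <-> d) -> ((s -> ((not s) and (s <-> d) and ((not ((not (s <-> d)) -> u)) -> (s <-> d)) and ((s <-> d) -> ((not s) and ((not s) -> ((not (s <-> d)) and ((s <-> d) -> ((not (s <-> d)) -> u)))))) and ((not (s <-> d)) -> ((s <-> d) -> ((not (s <-> d)) -> u))))) and ((not s) -> (((s <-> d) -> ((not s) and ((not s) -> ((not (s <-> d)) and ((s <-> d) -> ((not (s <-> d)) -> u)))))) and ((not (s <-> d)) -> ((s <-> d) -> ((not (s <-> d)) -> u))))))) and ((not (s <-> d)) -> ((s <-> d) -> ((not (s <-> d)) -> u))))) and ((not s) -> (((s <-> d) -> ((s -> ((not s) and (s <-> d) and ((not ((not (s <-> d)) -> u)) -> (s <-> d)) and ((s <-> d) -> ((not s) and ((not s) -> ((not (s <-> d)) and ((s <-> d) -> ((not (s <-> d)) -> u)))))) and ((not (s <-> d)) -> ((s <-> d) -> ((not (s <-> d)) -> u))))) and ((not s) -> (((s <-> d) -> ((not s) and ((not s) -> ((not (s <-> d)) and ((s <-> d) -> ((not (s <-> d)) -> u)))))) and ((not (s <-> d)) -> ((s <-> d) -> ((not (s <-> d)) -> u))))))) and ((not (s <-> d)) -> ((s <-> d) -> ((not (s <-> d)) -> u))))))) and ((not (s <-> d)) -> ((s <-> d) -> ((not (s <-> d)) -> u)))


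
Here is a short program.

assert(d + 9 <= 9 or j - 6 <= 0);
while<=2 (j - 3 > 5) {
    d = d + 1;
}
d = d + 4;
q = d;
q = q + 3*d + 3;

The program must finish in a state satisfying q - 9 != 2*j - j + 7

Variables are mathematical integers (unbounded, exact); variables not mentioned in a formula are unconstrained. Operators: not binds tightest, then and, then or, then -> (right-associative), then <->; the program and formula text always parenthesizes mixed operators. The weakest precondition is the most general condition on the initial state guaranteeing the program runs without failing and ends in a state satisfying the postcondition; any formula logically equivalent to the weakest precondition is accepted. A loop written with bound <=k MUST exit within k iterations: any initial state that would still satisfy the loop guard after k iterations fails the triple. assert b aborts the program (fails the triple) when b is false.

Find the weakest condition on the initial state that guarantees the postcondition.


Working backward. After the program, the postcondition q - 9 != 2*j - j + 7 must hold; in canonical form it is q != j + 16.
Before q := q + 3*d + 3: 3*d + q != j + 13
Before q := d: 4*d != j + 13
Before d := d + 4: 4*d != j - 3
Before the loop (bound <=2), unroll the exhaustion recursion (WP_0 = exit-now case; WP_j = one more guarded iteration, up to j = 2):
  WP_0: (not (j > 8)) and 4*d != j - 3
  WP_1: (j > 8 -> ((not (j > 8)) and 4*d != j - 7)) and ((not (j > 8)) -> 4*d != j - 3)
  WP_2: (j > 8 -> ((j > 8 -> ((not (j > 8)) and 4*d != j - 11)) and ((not (j > 8)) -> 4*d != j - 7))) and ((not (j > 8)) -> 4*d != j - 3)
So before the loop: (j > 8 -> ((j > 8 -> ((not (j > 8)) and 4*d != j - 11)) and ((not (j > 8)) -> 4*d != j - 7))) and ((not (j > 8)) -> 4*d != j - 3)
Before assert d + 9 <= 9 or j - 6 <= 0: (d <= 0 or j <= 6) and (j > 8 -> ((j > 8 -> ((not (j > 8)) and 4*d != j - 11)) and ((not (j > 8)) -> 4*d != j - 7))) and ((not (j > 8)) -> 4*d != j - 3)
Answer: WP = (d <= 0 or j <= 6) and (j > 8 -> ((j > 8 -> ((not (j > 8)) and 4*d != j - 11)) and ((not (j > 8)) -> 4*d != j - 7))) and ((not (j > 8)) -> 4*d != j - 3)


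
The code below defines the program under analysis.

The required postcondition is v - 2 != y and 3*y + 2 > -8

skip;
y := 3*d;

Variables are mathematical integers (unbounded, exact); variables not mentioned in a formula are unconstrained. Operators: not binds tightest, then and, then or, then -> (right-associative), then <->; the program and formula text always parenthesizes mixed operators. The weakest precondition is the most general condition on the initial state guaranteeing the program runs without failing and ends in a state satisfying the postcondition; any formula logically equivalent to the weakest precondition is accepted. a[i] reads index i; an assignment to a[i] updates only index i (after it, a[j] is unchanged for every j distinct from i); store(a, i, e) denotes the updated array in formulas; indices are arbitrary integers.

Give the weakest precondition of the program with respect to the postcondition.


Working backward. After the program, the postcondition v - 2 != y and 3*y + 2 > -8 must hold; in canonical form it is v != y + 2 and 3*y > -10.
Before y := 3*d: v != 3*d + 2 and 9*d > -10
Before skip: v != 3*d + 2 and 9*d > -10
Answer: WP = v != 3*d + 2 and 9*d > -10


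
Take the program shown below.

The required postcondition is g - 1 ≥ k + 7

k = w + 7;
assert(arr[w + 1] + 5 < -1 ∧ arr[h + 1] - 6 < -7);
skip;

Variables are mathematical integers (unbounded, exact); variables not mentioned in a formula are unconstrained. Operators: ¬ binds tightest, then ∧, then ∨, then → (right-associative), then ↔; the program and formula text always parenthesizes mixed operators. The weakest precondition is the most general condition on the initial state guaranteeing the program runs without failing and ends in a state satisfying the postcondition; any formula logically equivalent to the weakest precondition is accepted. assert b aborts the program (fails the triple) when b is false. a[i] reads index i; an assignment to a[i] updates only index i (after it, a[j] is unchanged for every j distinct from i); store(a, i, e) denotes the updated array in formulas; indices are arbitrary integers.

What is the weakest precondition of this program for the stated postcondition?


Working backward. After the program, the postcondition g - 1 ≥ k + 7 must hold; in canonical form it is g ≥ k + 8.
Before skip: g ≥ k + 8
Before assert arr[w + 1] + 5 < -1 ∧ arr[h + 1] - 6 < -7: arr[w + 1] < -6 ∧ arr[h + 1] < -1 ∧ g ≥ k + 8
Before k := w + 7: arr[w + 1] < -6 ∧ arr[h + 1] < -1 ∧ g ≥ w + 15
Answer: WP = arr[w + 1] < -6 ∧ arr[h + 1] < -1 ∧ g ≥ w + 15


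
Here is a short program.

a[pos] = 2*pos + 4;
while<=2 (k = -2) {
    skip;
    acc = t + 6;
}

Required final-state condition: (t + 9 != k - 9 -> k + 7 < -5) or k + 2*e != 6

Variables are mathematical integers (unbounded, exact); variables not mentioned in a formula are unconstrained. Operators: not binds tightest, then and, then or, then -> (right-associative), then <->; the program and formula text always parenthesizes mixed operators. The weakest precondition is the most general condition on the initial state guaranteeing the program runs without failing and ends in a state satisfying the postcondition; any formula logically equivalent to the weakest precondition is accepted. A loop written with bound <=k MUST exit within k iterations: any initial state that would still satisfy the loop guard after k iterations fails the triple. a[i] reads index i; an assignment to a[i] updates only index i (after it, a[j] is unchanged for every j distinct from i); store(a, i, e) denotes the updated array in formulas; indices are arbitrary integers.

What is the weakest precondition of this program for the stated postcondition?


Working backward. After the program, the postcondition (t + 9 != k - 9 -> k + 7 < -5) or k + 2*e != 6 must hold; in canonical form it is (t != k - 18 -> k < -12) or 2*e + k != 6.
Before the loop (bound <=2), unroll the exhaustion recursion (WP_0 = exit-now case; WP_j = one more guarded iteration, up to j = 2):
  WP_0: (not (k = -2)) and ((t != k - 18 -> k < -12) or 2*e + k != 6)
  WP_1: (k = -2 -> ((not (k = -2)) and ((t != k - 18 -> k < -12) or 2*e + k != 6))) and ((not (k = -2)) -> ((t != k - 18 -> k < -12) or 2*e + k != 6))
  WP_2: (k = -2 -> ((k = -2 -> ((not (k = -2)) and ((t != k - 18 -> k < -12) or 2*e + k != 6))) and ((not (k = -2)) -> ((t != k - 18 -> k < -12) or 2*e + k != 6)))) and ((not (k = -2)) -> ((t != k - 18 -> k < -12) or 2*e + k != 6))
So before the loop: (k = -2 -> ((k = -2 -> ((not (k = -2)) and ((t != k - 18 -> k < -12) or 2*e + k != 6))) and ((not (k = -2)) -> ((t != k - 18 -> k < -12) or 2*e + k != 6)))) and ((not (k = -2)) -> ((t != k - 18 -> k < -12) or 2*e + k != 6))
Before a[pos] := 2*pos + 4: (k = -2 -> ((k = -2 -> ((not (k = -2)) and ((t != k - 18 -> k < -12) or 2*e + k != 6))) and ((not (k = -2)) -> ((t != k - 18 -> k < -12) or 2*e + k != 6)))) and ((not (k = -2)) -> ((t != k - 18 -> k < -12) or 2*e + k != 6))
Answer: WP = (k = -2 -> ((k = -2 -> ((not (k = -2)) and ((t != k - 18 -> k < -12) or 2*e + k != 6))) and ((not (k = -2)) -> ((t != k - 18 -> k < -12) or 2*e + k != 6)))) and ((not (k = -2)) -> ((t != k - 18 -> k < -12) or 2*e + k != 6))


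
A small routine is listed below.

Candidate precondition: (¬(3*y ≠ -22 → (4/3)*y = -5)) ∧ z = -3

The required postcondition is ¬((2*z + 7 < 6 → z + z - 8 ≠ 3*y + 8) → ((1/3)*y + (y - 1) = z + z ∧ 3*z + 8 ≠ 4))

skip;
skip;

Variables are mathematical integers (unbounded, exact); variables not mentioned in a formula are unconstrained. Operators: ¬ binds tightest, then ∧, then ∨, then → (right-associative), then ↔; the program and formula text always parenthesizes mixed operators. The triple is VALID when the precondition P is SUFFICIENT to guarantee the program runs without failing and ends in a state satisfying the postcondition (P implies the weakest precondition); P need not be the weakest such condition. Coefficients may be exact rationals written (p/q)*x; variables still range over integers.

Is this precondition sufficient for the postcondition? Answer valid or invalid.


Working backward. After the program, the postcondition ¬((2*z + 7 < 6 → z + z - 8 ≠ 3*y + 8) → ((1/3)*y + (y - 1) = z + z ∧ 3*z + 8 ≠ 4)) must hold; in canonical form it is ¬((2*z < -1 → 2*z ≠ 3*y + 16) → ((4/3)*y = 2*z + 1 ∧ 3*z ≠ -4)).
Before skip: ¬((2*z < -1 → 2*z ≠ 3*y + 16) → ((4/3)*y = 2*z + 1 ∧ 3*z ≠ -4))
Before skip: ¬((2*z < -1 → 2*z ≠ 3*y + 16) → ((4/3)*y = 2*z + 1 ∧ 3*z ≠ -4))
The weakest precondition is ¬((2*z < -1 → 2*z ≠ 3*y + 16) → ((4/3)*y = 2*z + 1 ∧ 3*z ≠ -4)).
Check whether (¬(3*y ≠ -22 → (4/3)*y = -5)) ∧ z = -3 implies it.
Every state satisfying the precondition satisfies the weakest precondition: the implication holds.
Answer: valid


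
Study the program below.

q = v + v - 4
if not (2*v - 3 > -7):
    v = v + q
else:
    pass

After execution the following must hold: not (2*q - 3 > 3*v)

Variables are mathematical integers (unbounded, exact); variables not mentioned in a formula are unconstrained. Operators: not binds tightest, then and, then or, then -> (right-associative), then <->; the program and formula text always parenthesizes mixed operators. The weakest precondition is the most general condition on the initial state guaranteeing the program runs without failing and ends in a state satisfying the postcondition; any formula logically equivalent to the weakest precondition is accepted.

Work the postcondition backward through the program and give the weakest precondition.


Working backward. After the program, the postcondition not (2*q - 3 > 3*v) must hold; in canonical form it is not (2*q > 3*v + 3).
Then branch requires not (q + 3*v < -3); else branch requires not (2*q > 3*v + 3).
Before the if: ((not (2*v > -4)) -> (not (q + 3*v < -3))) and (2*v > -4 -> (not (2*q > 3*v + 3)))
Before q := v + v - 4: ((not (2*v > -4)) -> (not (5*v < 1))) and (2*v > -4 -> (not (v > 11)))
Answer: WP = ((not (2*v > -4)) -> (not (5*v < 1))) and (2*v > -4 -> (not (v > 11)))


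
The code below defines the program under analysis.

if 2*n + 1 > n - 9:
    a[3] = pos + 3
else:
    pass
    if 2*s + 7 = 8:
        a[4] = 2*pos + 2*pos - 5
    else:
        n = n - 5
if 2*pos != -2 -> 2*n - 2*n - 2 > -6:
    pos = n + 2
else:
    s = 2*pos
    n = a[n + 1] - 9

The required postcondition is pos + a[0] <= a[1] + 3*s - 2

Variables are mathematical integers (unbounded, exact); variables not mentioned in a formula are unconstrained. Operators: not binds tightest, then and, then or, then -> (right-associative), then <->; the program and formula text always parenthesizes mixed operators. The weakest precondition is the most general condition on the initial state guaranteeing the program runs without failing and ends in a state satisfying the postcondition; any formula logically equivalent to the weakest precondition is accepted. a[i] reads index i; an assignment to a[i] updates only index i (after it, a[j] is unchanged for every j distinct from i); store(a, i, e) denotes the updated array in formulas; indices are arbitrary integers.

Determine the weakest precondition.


Working backward. After the program, the postcondition pos + a[0] <= a[1] + 3*s - 2 must hold; in canonical form it is a[0] + pos <= a[1] + 3*s - 2.
Then branch requires a[0] + n <= a[1] + 3*s - 4; else branch requires a[0] <= a[1] + 5*pos - 2.
Before the if: a[0] + n <= a[1] + 3*s - 4
Then branch requires a[0] + n <= a[1] + 3*s - 4; else branch requires (2*s = 1 -> a[0] + n <= a[1] + 3*s - 4) and ((not (2*s = 1)) -> a[0] + n <= a[1] + 3*s + 1).
Before the if: (n > -10 -> a[0] + n <= a[1] + 3*s - 4) and ((not (n > -10)) -> ((2*s = 1 -> a[0] + n <= a[1] + 3*s - 4) and ((not (2*s = 1)) -> a[0] + n <= a[1] + 3*s + 1)))
Answer: WP = (n > -10 -> a[0] + n <= a[1] + 3*s - 4) and ((not (n > -10)) -> ((2*s = 1 -> a[0] + n <= a[1] + 3*s - 4) and ((not (2*s = 1)) -> a[0] + n <= a[1] + 3*s + 1)))


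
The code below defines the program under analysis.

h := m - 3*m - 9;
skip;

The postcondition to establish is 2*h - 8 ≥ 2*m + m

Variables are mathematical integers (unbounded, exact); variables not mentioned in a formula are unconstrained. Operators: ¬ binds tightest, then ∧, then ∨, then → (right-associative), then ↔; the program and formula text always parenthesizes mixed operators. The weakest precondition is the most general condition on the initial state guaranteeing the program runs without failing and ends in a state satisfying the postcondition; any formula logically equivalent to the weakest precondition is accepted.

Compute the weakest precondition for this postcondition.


Working backward. After the program, the postcondition 2*h - 8 ≥ 2*m + m must hold; in canonical form it is 2*h ≥ 3*m + 8.
Before skip: 2*h ≥ 3*m + 8
Before h := m - 3*m - 9: 7*m ≤ -26
Answer: WP = 7*m ≤ -26


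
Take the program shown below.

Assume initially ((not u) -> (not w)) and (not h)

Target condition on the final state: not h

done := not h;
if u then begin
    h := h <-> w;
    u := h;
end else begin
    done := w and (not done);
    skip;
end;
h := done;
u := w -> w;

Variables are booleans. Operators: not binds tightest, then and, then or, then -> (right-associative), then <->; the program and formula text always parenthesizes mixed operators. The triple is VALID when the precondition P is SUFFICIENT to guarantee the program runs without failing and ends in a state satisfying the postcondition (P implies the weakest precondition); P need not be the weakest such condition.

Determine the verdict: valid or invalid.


Working backward. After the program, not h must hold.
Before u := w -> w: not h
Before h := done: not done
Then branch requires not done; else branch requires not (w and (not done)).
Before the if: (u -> (not done)) and ((not u) -> (not (w and (not done))))
Before done := not h: (u -> h) and ((not u) -> (not (w and h)))
The weakest precondition is (u -> h) and ((not u) -> (not (w and h))).
Check whether ((not u) -> (not w)) and (not h) implies it.
Countermodel: at the initial state h = false, u = true, w = false, the precondition holds but the weakest precondition fails.
Answer: invalid


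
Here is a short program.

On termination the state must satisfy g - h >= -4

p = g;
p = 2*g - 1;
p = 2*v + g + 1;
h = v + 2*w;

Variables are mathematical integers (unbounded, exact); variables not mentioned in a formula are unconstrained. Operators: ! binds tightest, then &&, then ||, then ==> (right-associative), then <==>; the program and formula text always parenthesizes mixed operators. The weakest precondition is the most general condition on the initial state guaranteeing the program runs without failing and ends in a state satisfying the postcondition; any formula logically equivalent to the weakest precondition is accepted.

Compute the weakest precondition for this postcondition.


Working backward. After the program, the postcondition g - h >= -4 must hold; in canonical form it is g >= h - 4.
Before h := v + 2*w: g >= v + 2*w - 4
Before p := 2*v + g + 1: g >= v + 2*w - 4
Before p := 2*g - 1: g >= v + 2*w - 4
Before p := g: g >= v + 2*w - 4
Answer: WP = g >= v + 2*w - 4


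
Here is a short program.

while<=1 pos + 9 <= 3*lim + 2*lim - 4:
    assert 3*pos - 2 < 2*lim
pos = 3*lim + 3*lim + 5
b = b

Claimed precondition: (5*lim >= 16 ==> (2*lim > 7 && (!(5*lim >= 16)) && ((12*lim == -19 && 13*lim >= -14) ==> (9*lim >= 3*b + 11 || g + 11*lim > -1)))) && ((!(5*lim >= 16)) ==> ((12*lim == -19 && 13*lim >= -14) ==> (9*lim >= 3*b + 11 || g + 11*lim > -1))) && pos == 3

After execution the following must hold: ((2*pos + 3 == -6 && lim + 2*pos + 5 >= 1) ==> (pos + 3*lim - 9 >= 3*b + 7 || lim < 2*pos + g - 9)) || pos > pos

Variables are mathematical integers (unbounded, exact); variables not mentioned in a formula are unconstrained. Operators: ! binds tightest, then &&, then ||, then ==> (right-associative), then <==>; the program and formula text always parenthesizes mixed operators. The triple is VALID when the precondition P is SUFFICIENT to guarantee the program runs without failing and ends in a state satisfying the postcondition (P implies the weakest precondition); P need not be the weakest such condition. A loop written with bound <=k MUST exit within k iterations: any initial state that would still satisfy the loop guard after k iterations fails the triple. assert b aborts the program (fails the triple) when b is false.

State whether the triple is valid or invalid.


Working backward. After the program, the postcondition ((2*pos + 3 == -6 && lim + 2*pos + 5 >= 1) ==> (pos + 3*lim - 9 >= 3*b + 7 || lim < 2*pos + g - 9)) || pos > pos must hold; in canonical form it is (2*pos == -9 && lim + 2*pos >= -4) ==> (3*lim + pos >= 3*b + 16 || lim < g + 2*pos - 9).
Before b := b: (2*pos == -9 && lim + 2*pos >= -4) ==> (3*lim + pos >= 3*b + 16 || lim < g + 2*pos - 9)
Before pos := 3*lim + 3*lim + 5: (12*lim == -19 && 13*lim >= -14) ==> (9*lim >= 3*b + 11 || g + 11*lim > -1)
Before the loop (bound <=1), unroll the exhaustion recursion (WP_0 = exit-now case; WP_j = one more guarded iteration, up to j = 1):
  WP_0: (!(pos <= 5*lim - 13)) && ((12*lim == -19 && 13*lim >= -14) ==> (9*lim >= 3*b + 11 || g + 11*lim > -1))
  WP_1: (pos <= 5*lim - 13 ==> (3*pos < 2*lim + 2 && (!(pos <= 5*lim - 13)) && ((12*lim == -19 && 13*lim >= -14) ==> (9*lim >= 3*b + 11 || g + 11*lim > -1)))) && ((!(pos <= 5*lim - 13)) ==> ((12*lim == -19 && 13*lim >= -14) ==> (9*lim >= 3*b + 11 || g + 11*lim > -1)))
So before the loop: (pos <= 5*lim - 13 ==> (3*pos < 2*lim + 2 && (!(pos <= 5*lim - 13)) && ((12*lim == -19 && 13*lim >= -14) ==> (9*lim >= 3*b + 11 || g + 11*lim > -1)))) && ((!(pos <= 5*lim - 13)) ==> ((12*lim == -19 && 13*lim >= -14) ==> (9*lim >= 3*b + 11 || g + 11*lim > -1)))
The weakest precondition is (pos <= 5*lim - 13 ==> (3*pos < 2*lim + 2 && (!(pos <= 5*lim - 13)) && ((12*lim == -19 && 13*lim >= -14) ==> (9*lim >= 3*b + 11 || g + 11*lim > -1)))) && ((!(pos <= 5*lim - 13)) ==> ((12*lim == -19 && 13*lim >= -14) ==> (9*lim >= 3*b + 11 || g + 11*lim > -1))).
Check whether (5*lim >= 16 ==> (2*lim > 7 && (!(5*lim >= 16)) && ((12*lim == -19 && 13*lim >= -14) ==> (9*lim >= 3*b + 11 || g + 11*lim > -1)))) && ((!(5*lim >= 16)) ==> ((12*lim == -19 && 13*lim >= -14) ==> (9*lim >= 3*b + 11 || g + 11*lim > -1))) && pos == 3 implies it.
Every state satisfying the precondition satisfies the weakest precondition: the implication holds.
Answer: valid


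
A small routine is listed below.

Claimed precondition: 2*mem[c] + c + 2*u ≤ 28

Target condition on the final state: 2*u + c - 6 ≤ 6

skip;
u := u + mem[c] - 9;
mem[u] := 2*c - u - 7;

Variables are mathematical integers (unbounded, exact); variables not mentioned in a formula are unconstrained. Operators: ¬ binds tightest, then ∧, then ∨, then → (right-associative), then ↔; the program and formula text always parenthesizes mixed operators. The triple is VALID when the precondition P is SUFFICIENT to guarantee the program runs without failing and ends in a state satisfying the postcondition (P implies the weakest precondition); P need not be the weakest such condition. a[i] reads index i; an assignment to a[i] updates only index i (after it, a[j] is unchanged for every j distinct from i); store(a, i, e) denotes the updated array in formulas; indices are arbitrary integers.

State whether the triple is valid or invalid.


Working backward. After the program, the postcondition 2*u + c - 6 ≤ 6 must hold; in canonical form it is c + 2*u ≤ 12.
Before mem[u] := 2*c - u - 7: c + 2*u ≤ 12
Before u := u + mem[c] - 9: 2*mem[c] + c + 2*u ≤ 30
Before skip: 2*mem[c] + c + 2*u ≤ 30
The weakest precondition is 2*mem[c] + c + 2*u ≤ 30.
Check whether 2*mem[c] + c + 2*u ≤ 28 implies it.
Every state satisfying the precondition satisfies the weakest precondition: the implication holds.
Answer: valid


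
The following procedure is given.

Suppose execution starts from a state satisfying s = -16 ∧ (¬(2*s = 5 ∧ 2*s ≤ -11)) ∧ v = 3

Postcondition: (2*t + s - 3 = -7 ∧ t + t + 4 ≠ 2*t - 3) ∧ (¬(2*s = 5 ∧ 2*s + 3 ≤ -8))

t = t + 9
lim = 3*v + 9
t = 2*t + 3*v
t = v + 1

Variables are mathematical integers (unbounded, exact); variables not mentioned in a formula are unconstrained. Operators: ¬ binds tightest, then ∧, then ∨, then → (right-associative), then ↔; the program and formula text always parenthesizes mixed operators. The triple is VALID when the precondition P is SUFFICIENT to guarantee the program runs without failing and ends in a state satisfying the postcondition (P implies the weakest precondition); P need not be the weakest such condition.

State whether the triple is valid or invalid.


Working backward. After the program, the postcondition (2*t + s - 3 = -7 ∧ t + t + 4 ≠ 2*t - 3) ∧ (¬(2*s = 5 ∧ 2*s + 3 ≤ -8)) must hold; in canonical form it is s + 2*t = -4 ∧ (¬(2*s = 5 ∧ 2*s ≤ -11)).
Before t := v + 1: s + 2*v = -6 ∧ (¬(2*s = 5 ∧ 2*s ≤ -11))
Before t := 2*t + 3*v: s + 2*v = -6 ∧ (¬(2*s = 5 ∧ 2*s ≤ -11))
Before lim := 3*v + 9: s + 2*v = -6 ∧ (¬(2*s = 5 ∧ 2*s ≤ -11))
Before t := t + 9: s + 2*v = -6 ∧ (¬(2*s = 5 ∧ 2*s ≤ -11))
The weakest precondition is s + 2*v = -6 ∧ (¬(2*s = 5 ∧ 2*s ≤ -11)).
Check whether s = -16 ∧ (¬(2*s = 5 ∧ 2*s ≤ -11)) ∧ v = 3 implies it.
Countermodel: at the initial state s = -16, v = 3, the precondition holds but the weakest precondition fails.
Answer: invalid


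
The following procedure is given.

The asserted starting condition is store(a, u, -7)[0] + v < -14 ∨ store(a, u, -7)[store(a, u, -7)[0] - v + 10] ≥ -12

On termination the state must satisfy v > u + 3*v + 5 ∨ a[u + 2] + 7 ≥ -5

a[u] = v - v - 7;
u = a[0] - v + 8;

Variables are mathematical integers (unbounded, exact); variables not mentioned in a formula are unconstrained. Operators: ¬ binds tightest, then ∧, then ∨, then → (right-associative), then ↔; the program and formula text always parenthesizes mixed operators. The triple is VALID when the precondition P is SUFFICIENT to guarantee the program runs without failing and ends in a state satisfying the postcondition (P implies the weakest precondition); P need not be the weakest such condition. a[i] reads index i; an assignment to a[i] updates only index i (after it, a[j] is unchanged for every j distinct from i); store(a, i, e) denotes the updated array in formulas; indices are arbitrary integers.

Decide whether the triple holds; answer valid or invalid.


Working backward. After the program, the postcondition v > u + 3*v + 5 ∨ a[u + 2] + 7 ≥ -5 must hold; in canonical form it is u + 2*v < -5 ∨ a[u + 2] ≥ -12.
Before u := a[0] - v + 8: a[0] + v < -13 ∨ a[a[0] - v + 10] ≥ -12
Before a[u] := v - v - 7: store(a, u, -7)[0] + v < -13 ∨ store(a, u, -7)[store(a, u, -7)[0] - v + 10] ≥ -12
The weakest precondition is store(a, u, -7)[0] + v < -13 ∨ store(a, u, -7)[store(a, u, -7)[0] - v + 10] ≥ -12.
Check whether store(a, u, -7)[0] + v < -14 ∨ store(a, u, -7)[store(a, u, -7)[0] - v + 10] ≥ -12 implies it.
Every state satisfying the precondition satisfies the weakest precondition: the implication holds.
Answer: valid
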